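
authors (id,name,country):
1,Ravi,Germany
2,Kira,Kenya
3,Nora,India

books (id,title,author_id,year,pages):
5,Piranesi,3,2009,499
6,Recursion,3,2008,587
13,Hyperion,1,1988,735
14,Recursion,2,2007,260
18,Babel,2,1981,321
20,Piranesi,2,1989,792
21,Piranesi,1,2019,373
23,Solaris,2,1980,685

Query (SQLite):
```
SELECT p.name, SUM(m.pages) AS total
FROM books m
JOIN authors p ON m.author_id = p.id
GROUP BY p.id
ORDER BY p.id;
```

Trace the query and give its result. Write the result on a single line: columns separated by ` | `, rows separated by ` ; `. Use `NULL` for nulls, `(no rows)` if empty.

Ravi | 1108 ; Kira | 2058 ; Nora | 1086

Join each books row to its authors via author_id.
Group joined rows by authors.id; compute SUM(m.pages) per group.
  1: ids {13, 21} → SUM(m.pages)=1108
  2: ids {14, 18, 20, 23} → SUM(m.pages)=2058
  3: ids {5, 6} → SUM(m.pages)=1086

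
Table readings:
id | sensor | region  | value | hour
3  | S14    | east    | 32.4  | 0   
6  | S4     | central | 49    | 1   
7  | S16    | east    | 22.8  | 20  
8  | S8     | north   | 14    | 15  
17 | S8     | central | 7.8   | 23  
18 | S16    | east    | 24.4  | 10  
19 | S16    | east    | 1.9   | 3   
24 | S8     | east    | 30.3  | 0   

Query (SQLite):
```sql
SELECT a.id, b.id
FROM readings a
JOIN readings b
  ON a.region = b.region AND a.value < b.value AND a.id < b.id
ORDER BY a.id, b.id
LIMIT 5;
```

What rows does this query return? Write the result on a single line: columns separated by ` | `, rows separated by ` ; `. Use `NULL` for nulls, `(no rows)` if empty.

Pairs (a,b) with same region, a.value < b.value, a.id < b.id.
region groups: central:{6,17} east:{3,7,18,19,24} north:{8}
Ordered by (a.id, b.id); first 5.

7 | 18 ; 7 | 24 ; 18 | 24 ; 19 | 24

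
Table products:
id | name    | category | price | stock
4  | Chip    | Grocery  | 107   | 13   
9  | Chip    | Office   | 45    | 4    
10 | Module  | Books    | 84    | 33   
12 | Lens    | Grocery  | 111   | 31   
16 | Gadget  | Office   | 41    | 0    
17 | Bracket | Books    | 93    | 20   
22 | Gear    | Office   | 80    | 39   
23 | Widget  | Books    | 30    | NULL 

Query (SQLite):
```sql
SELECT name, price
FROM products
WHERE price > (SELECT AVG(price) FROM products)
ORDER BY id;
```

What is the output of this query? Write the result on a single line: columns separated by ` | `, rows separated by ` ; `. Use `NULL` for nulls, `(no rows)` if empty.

Scalar subquery: AVG(price) over all products rows = 73.875.
Keep rows where price > that value.

Chip | 107 ; Module | 84 ; Lens | 111 ; Bracket | 93 ; Gear | 80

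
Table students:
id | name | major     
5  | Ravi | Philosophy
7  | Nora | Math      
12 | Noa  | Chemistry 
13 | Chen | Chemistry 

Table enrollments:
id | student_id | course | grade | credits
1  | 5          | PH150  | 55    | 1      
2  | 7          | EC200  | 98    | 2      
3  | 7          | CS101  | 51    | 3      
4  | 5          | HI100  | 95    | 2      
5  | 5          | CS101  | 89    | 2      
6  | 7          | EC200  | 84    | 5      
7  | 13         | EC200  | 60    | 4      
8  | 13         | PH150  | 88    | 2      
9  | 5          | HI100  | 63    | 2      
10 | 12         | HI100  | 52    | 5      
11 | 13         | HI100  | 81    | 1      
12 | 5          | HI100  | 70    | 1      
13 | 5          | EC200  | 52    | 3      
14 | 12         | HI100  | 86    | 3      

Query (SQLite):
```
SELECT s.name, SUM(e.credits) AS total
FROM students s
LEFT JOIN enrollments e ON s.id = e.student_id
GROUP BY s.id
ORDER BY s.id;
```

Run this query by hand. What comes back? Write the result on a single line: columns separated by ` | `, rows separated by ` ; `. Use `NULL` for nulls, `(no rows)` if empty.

Ravi | 11 ; Nora | 10 ; Noa | 8 ; Chen | 7

LEFT JOIN keeps every students row; unmatched ones get NULL for enrollments columns.
Group by students.id and compute SUM(e.credits). SUM over an all-NULL group is NULL.
  5: ids {1, 4, 5, 9, 12, 13} → SUM(e.credits)=11
  7: ids {2, 3, 6} → SUM(e.credits)=10
  12: ids {10, 14} → SUM(e.credits)=8
  13: ids {7, 8, 11} → SUM(e.credits)=7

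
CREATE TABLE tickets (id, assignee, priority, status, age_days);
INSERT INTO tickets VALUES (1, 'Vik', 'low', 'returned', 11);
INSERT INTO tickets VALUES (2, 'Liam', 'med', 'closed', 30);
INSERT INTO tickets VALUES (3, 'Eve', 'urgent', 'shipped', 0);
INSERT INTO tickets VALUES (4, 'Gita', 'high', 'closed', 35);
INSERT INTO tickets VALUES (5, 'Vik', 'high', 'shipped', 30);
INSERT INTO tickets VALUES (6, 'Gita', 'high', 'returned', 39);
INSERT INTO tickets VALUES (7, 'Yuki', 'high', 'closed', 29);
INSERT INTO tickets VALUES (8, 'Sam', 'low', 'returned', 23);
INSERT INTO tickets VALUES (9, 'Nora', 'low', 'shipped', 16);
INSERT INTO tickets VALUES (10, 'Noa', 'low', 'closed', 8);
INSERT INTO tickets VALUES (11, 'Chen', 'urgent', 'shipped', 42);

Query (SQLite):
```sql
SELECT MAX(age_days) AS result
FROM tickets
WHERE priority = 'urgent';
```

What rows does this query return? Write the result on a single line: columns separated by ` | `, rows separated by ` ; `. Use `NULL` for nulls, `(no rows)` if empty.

Rows where priority='urgent' → age_days values: [0, 42].
MAX of non-NULL values = 42.

42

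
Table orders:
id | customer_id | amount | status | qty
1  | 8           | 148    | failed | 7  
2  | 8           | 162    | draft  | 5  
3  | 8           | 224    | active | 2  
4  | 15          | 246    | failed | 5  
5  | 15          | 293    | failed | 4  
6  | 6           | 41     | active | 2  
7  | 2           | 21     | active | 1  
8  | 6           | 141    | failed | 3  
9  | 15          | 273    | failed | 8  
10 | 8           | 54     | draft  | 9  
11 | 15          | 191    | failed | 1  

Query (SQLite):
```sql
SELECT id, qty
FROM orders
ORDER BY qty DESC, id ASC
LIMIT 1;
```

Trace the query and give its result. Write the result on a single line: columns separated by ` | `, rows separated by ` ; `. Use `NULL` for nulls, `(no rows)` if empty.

10 | 9

Sort by qty desc, tiebreak id asc: (9, id=10), (8, id=9), (7, id=1), (5, id=2) …. Take first 1.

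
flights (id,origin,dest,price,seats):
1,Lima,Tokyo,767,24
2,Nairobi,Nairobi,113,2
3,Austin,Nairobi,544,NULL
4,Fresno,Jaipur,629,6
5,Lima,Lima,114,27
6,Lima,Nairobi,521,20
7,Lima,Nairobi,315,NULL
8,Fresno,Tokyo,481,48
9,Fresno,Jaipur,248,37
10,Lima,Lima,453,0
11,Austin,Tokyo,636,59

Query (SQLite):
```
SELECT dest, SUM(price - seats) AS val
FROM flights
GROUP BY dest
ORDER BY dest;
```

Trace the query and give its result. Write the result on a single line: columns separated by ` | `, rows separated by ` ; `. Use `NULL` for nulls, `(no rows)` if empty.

For each row compute price - seats.
Group by dest; take SUM of the expression per group.
  Jaipur: ids {4, 9} → SUM(price - seats)=834
  Lima: ids {5, 10} → SUM(price - seats)=540
  Nairobi: ids {2, 3, 6, 7} → SUM(price - seats)=612
  Tokyo: ids {1, 8, 11} → SUM(price - seats)=1753

Jaipur | 834 ; Lima | 540 ; Nairobi | 612 ; Tokyo | 1753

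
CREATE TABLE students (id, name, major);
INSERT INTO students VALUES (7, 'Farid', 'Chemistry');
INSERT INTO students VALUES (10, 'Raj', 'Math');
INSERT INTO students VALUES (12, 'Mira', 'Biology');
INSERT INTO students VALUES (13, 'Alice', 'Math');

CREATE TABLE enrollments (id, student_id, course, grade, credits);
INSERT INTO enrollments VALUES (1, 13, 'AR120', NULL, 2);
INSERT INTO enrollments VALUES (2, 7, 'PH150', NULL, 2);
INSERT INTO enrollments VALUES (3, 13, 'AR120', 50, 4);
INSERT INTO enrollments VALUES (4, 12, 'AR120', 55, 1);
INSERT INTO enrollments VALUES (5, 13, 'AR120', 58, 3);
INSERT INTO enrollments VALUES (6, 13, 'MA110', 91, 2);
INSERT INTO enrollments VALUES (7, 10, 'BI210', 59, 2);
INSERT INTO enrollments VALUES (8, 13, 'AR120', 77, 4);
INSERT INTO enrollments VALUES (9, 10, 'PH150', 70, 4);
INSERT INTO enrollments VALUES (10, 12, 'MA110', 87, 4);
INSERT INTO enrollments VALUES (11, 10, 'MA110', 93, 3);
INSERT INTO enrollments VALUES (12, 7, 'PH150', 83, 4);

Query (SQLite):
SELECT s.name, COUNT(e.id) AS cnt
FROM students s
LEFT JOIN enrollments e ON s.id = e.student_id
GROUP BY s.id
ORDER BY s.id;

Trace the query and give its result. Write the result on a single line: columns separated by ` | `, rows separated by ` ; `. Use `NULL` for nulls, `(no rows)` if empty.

Farid | 2 ; Raj | 3 ; Mira | 2 ; Alice | 5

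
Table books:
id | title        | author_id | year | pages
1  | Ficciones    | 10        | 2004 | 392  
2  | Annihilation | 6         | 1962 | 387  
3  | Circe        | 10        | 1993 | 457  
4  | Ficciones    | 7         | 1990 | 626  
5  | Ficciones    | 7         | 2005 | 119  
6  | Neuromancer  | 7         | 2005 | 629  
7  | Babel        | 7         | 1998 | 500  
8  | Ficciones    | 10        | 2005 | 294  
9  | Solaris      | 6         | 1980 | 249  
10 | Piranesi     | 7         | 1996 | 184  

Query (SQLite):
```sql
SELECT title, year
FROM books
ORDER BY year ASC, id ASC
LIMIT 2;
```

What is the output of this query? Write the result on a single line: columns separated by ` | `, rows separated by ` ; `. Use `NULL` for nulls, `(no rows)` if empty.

Sort by year asc, tiebreak id asc: (1962, id=2), (1980, id=9), (1990, id=4), (1993, id=3), (1996, id=10) …. Take first 2.

Annihilation | 1962 ; Solaris | 1980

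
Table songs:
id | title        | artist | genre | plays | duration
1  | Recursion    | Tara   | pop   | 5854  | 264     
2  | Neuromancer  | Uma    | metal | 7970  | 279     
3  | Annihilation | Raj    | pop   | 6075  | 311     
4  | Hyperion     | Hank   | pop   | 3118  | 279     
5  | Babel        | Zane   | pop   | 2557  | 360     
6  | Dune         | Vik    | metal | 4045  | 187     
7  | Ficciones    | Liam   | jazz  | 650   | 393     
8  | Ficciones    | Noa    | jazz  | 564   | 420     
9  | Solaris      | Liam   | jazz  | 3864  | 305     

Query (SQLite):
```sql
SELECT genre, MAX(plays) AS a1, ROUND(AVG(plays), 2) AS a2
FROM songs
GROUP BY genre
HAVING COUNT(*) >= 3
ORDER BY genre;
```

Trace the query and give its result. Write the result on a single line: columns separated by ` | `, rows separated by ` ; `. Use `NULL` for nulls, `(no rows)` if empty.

Group songs by genre.
Per group compute: MAX(plays), ROUND(AVG(plays), 2).
HAVING: drop groups with fewer than 3 rows.
  jazz: ids {7, 8, 9} → MAX(plays)=3864, ROUND(AVG(plays), 2)=1692.67
  metal: ids {2, 6} → MAX(plays)=7970, ROUND(AVG(plays), 2)=6007.5
  pop: ids {1, 3, 4, 5} → MAX(plays)=6075, ROUND(AVG(plays), 2)=4401

jazz | 3864 | 1692.67 ; pop | 6075 | 4401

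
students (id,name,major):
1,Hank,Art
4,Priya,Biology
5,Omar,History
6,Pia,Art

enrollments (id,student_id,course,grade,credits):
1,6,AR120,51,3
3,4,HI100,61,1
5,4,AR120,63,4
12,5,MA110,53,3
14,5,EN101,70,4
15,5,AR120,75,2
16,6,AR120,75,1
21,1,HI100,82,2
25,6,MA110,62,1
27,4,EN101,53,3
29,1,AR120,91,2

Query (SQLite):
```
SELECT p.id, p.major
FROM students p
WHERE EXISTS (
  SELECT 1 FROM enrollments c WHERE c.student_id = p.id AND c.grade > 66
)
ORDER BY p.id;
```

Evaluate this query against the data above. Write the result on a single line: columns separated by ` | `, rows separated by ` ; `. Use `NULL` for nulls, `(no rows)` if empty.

For each students row, check whether any enrollments with matching student_id has grade > 66.
Keep rows where that is true.

1 | Art ; 5 | History ; 6 | Art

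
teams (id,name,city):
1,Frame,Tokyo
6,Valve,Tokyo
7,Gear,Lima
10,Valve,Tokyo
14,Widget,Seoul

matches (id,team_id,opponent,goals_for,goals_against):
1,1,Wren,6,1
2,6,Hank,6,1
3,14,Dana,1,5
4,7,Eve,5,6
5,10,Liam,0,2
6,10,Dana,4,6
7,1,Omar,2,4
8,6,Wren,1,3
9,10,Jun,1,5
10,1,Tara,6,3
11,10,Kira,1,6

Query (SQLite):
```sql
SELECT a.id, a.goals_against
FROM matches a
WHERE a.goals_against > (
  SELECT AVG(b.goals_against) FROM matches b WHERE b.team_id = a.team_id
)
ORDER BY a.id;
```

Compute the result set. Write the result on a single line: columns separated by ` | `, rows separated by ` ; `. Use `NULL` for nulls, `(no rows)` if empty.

6 | 6 ; 7 | 4 ; 8 | 3 ; 9 | 5 ; 10 | 3 ; 11 | 6

For each matches row a, compute AVG(goals_against) over rows sharing a.team_id.
Keep row a if a.goals_against > that per-group AVG.
  team_id=1: AVG(goals_against) = 2.666667
  team_id=6: AVG(goals_against) = 2.0
  team_id=7: AVG(goals_against) = 6.0
  team_id=10: AVG(goals_against) = 4.75
  team_id=14: AVG(goals_against) = 5.0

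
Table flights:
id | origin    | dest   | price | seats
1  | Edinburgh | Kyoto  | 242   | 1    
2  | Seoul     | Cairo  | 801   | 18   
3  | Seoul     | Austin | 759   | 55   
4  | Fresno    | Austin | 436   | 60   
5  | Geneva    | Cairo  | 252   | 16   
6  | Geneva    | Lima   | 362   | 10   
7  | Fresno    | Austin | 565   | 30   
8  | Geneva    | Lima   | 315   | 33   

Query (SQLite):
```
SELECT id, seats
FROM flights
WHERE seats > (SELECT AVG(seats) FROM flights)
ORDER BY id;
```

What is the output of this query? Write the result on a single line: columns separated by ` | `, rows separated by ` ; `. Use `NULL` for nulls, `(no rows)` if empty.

Scalar subquery: AVG(seats) over all flights rows = 27.875.
Keep rows where seats > that value.

3 | 55 ; 4 | 60 ; 7 | 30 ; 8 | 33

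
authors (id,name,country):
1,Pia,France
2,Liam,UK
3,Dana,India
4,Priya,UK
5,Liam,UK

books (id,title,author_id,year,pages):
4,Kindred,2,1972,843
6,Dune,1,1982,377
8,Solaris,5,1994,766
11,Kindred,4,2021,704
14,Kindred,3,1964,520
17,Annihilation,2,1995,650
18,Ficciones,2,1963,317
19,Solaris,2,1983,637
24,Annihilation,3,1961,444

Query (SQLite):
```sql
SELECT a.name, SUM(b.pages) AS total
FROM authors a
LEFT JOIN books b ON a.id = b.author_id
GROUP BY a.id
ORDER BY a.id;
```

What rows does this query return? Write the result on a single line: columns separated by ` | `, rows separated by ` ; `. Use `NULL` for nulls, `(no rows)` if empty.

LEFT JOIN keeps every authors row; unmatched ones get NULL for books columns.
Group by authors.id and compute SUM(b.pages). SUM over an all-NULL group is NULL.
  1: ids {6} → SUM(b.pages)=377
  2: ids {4, 17, 18, 19} → SUM(b.pages)=2447
  3: ids {14, 24} → SUM(b.pages)=964
  4: ids {11} → SUM(b.pages)=704
  5: ids {8} → SUM(b.pages)=766

Pia | 377 ; Liam | 2447 ; Dana | 964 ; Priya | 704 ; Liam | 766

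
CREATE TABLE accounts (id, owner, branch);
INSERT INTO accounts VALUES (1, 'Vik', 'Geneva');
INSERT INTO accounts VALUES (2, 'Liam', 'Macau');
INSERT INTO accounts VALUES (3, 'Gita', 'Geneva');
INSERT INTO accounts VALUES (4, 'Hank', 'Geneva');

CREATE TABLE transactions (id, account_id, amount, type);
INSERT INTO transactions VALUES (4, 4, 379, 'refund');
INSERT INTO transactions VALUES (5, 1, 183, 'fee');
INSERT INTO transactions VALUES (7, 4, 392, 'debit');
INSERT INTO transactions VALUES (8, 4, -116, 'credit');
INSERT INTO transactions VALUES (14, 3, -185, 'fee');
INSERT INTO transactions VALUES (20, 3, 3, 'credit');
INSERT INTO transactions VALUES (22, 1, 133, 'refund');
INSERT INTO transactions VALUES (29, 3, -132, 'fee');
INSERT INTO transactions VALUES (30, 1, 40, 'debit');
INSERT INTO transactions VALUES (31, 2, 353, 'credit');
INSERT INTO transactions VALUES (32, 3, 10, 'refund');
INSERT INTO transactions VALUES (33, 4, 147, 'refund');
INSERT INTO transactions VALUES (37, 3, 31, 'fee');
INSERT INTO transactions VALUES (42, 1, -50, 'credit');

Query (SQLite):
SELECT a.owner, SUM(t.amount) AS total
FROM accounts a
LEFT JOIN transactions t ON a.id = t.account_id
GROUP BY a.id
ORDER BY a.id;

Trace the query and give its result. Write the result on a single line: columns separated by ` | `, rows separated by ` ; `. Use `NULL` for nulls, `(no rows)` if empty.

Vik | 306 ; Liam | 353 ; Gita | -273 ; Hank | 802

LEFT JOIN keeps every accounts row; unmatched ones get NULL for transactions columns.
Group by accounts.id and compute SUM(t.amount). SUM over an all-NULL group is NULL.
  1: ids {5, 22, 30, 42} → SUM(t.amount)=306
  2: ids {31} → SUM(t.amount)=353
  3: ids {14, 20, 29, 32, 37} → SUM(t.amount)=-273
  4: ids {4, 7, 8, 33} → SUM(t.amount)=802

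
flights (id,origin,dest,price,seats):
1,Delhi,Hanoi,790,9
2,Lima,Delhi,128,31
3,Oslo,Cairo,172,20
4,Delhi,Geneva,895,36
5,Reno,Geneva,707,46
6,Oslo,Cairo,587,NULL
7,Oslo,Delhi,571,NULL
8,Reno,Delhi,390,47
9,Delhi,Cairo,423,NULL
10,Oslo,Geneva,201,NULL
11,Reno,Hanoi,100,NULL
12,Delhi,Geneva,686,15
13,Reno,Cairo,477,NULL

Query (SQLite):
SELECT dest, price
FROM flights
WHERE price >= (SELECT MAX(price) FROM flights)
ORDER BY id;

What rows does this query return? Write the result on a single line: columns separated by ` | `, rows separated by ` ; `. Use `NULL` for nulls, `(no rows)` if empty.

Geneva | 895

Scalar subquery: MAX(price) over all flights rows = 895.
Keep rows where price >= that value.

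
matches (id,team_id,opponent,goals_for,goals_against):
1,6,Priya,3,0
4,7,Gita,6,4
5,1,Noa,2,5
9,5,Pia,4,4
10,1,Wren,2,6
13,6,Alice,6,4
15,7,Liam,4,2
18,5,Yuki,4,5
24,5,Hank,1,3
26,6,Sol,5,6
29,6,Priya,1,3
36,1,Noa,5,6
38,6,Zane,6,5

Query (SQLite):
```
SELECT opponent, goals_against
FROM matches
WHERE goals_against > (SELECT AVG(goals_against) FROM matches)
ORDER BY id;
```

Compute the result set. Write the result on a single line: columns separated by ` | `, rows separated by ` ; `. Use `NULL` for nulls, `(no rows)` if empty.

Noa | 5 ; Wren | 6 ; Yuki | 5 ; Sol | 6 ; Noa | 6 ; Zane | 5

Scalar subquery: AVG(goals_against) over all matches rows = 4.076923 (≈; comparison uses full precision).
Keep rows where goals_against > that value.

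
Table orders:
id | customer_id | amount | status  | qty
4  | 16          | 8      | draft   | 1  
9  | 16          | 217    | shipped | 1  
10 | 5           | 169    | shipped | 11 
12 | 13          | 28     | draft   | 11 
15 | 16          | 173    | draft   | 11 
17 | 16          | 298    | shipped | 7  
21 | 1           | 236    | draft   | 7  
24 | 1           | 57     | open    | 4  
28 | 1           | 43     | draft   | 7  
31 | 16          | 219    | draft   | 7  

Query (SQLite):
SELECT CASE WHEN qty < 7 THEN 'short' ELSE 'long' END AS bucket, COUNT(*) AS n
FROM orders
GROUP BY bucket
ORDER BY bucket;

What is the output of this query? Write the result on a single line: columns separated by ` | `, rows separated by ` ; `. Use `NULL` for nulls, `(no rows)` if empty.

long | 7 ; short | 3

Bucket rows by qty < 7 → 'short' else 'long'; count each bucket.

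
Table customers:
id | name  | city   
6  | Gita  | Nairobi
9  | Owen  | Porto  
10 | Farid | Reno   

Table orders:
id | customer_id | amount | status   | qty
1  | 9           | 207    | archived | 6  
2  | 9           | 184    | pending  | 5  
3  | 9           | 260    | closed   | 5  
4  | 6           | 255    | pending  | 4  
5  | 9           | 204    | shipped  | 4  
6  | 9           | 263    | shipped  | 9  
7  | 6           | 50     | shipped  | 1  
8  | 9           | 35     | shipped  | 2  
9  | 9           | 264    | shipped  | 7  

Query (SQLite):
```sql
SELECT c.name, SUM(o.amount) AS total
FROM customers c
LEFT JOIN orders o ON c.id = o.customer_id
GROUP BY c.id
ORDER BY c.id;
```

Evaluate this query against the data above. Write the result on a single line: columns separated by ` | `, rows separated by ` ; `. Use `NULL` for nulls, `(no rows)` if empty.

Gita | 305 ; Owen | 1417 ; Farid | NULL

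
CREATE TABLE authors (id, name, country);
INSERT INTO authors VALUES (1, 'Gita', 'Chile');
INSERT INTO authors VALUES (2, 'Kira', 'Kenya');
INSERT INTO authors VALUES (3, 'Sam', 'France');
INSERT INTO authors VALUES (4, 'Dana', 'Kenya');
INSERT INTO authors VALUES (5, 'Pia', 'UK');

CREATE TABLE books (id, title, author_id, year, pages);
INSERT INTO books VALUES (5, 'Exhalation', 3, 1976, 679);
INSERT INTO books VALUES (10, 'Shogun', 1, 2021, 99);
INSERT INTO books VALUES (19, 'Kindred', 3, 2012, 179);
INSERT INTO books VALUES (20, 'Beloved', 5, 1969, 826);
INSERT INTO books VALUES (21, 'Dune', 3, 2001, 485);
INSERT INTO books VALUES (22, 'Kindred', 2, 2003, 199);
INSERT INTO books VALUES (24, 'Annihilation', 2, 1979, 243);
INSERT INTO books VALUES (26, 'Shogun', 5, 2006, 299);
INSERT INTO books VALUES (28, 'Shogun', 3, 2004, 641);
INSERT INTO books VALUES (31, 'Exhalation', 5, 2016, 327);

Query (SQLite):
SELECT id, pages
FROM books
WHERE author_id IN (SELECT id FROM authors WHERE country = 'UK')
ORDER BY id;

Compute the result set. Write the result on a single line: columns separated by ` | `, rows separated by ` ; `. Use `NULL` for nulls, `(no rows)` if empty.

20 | 826 ; 26 | 299 ; 31 | 327

Inner query: authors.id where country = 'UK'.
Outer: keep books rows whose author_id is in that set.
Inner query → {5}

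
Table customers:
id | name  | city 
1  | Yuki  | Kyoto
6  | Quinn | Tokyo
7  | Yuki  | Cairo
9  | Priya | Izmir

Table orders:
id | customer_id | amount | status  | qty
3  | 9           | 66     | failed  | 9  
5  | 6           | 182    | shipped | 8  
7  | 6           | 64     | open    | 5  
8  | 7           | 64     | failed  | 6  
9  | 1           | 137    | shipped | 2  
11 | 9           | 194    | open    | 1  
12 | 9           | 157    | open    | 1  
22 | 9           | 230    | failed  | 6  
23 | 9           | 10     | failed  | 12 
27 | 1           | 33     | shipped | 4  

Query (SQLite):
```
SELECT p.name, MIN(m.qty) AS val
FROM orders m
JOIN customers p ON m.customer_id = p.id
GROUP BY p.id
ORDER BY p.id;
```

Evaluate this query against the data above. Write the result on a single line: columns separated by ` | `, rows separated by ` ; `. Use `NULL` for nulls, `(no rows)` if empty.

Yuki | 2 ; Quinn | 5 ; Yuki | 6 ; Priya | 1

Join each orders row to its customers via customer_id.
Group joined rows by customers.id; compute MIN(m.qty) per group.
  1: ids {9, 27} → MIN(m.qty)=2
  6: ids {5, 7} → MIN(m.qty)=5
  7: ids {8} → MIN(m.qty)=6
  9: ids {3, 11, 12, 22, 23} → MIN(m.qty)=1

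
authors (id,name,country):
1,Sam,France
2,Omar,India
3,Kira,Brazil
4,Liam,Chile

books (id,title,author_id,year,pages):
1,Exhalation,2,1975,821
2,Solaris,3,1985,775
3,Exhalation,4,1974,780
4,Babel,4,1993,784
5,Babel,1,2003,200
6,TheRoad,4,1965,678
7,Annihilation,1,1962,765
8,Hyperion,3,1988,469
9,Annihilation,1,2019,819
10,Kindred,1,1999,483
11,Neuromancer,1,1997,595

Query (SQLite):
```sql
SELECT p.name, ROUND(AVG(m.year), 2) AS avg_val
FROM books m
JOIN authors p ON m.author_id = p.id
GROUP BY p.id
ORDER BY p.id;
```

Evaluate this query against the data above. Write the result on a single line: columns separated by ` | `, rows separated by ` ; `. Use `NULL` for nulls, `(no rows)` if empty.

Join each books row to its authors via author_id.
Group joined rows by authors.id; compute ROUND(AVG(m.year), 2) per group.
  1: ids {5, 7, 9, 10, 11} → ROUND(AVG(m.year), 2)=1996
  2: ids {1} → ROUND(AVG(m.year), 2)=1975
  3: ids {2, 8} → ROUND(AVG(m.year), 2)=1986.5
  4: ids {3, 4, 6} → ROUND(AVG(m.year), 2)=1977.33

Sam | 1996 ; Omar | 1975 ; Kira | 1986.5 ; Liam | 1977.33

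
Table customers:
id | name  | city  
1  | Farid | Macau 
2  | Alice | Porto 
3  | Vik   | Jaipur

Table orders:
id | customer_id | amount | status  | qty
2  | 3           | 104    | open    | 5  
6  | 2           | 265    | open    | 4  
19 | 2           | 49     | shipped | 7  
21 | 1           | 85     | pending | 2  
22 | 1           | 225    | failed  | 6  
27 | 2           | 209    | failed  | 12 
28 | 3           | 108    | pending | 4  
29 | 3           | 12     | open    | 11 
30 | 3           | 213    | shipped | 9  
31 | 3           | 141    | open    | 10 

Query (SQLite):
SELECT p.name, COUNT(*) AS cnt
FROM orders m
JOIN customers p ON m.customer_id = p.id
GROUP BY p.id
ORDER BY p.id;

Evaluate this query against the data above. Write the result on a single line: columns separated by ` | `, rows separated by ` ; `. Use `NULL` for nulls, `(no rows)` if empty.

Join each orders row to its customers via customer_id.
Group joined rows by customers.id; compute COUNT(*) per group.
  1: ids {21, 22} → COUNT(*)=2
  2: ids {6, 19, 27} → COUNT(*)=3
  3: ids {2, 28, 29, 30, 31} → COUNT(*)=5

Farid | 2 ; Alice | 3 ; Vik | 5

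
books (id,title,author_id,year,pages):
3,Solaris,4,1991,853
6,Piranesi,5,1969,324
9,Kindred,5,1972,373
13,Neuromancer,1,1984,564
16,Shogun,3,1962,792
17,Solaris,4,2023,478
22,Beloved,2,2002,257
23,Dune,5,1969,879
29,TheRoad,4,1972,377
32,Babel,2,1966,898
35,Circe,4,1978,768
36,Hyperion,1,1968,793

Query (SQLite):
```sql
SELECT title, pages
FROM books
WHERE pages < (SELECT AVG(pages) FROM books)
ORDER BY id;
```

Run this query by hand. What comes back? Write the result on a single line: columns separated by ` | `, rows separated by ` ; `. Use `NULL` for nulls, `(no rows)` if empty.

Scalar subquery: AVG(pages) over all books rows = 613.0.
Keep rows where pages < that value.

Piranesi | 324 ; Kindred | 373 ; Neuromancer | 564 ; Solaris | 478 ; Beloved | 257 ; TheRoad | 377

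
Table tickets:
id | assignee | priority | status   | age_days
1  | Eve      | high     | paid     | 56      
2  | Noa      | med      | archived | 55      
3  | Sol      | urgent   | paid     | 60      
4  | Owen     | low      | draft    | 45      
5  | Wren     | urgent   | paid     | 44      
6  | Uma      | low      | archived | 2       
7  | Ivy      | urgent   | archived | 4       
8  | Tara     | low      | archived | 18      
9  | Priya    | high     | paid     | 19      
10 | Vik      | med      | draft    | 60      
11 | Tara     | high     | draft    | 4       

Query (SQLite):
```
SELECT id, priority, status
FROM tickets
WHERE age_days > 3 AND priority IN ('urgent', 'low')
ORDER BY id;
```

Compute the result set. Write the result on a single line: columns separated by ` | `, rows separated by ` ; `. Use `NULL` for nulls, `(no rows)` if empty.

age_days > 3: ids {1, 2, 3, 4, 5, 7, 8, 9, 10, 11}
priority IN ('urgent', 'low'): ids {3, 4, 5, 6, 7, 8}
Combine with AND.

3 | urgent | paid ; 4 | low | draft ; 5 | urgent | paid ; 7 | urgent | archived ; 8 | low | archived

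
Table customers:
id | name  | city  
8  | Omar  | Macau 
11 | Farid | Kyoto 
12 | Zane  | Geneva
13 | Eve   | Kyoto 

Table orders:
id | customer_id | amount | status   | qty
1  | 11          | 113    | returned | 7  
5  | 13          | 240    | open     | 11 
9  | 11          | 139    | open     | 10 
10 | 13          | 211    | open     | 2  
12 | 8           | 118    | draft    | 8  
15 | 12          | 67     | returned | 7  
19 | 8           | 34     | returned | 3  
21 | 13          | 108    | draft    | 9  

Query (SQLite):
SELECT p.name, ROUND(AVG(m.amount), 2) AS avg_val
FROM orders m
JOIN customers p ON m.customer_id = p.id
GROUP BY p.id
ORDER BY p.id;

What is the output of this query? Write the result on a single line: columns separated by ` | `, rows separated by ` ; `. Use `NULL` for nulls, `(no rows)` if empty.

Omar | 76 ; Farid | 126 ; Zane | 67 ; Eve | 186.33

Join each orders row to its customers via customer_id.
Group joined rows by customers.id; compute ROUND(AVG(m.amount), 2) per group.
  8: ids {12, 19} → ROUND(AVG(m.amount), 2)=76
  11: ids {1, 9} → ROUND(AVG(m.amount), 2)=126
  12: ids {15} → ROUND(AVG(m.amount), 2)=67
  13: ids {5, 10, 21} → ROUND(AVG(m.amount), 2)=186.33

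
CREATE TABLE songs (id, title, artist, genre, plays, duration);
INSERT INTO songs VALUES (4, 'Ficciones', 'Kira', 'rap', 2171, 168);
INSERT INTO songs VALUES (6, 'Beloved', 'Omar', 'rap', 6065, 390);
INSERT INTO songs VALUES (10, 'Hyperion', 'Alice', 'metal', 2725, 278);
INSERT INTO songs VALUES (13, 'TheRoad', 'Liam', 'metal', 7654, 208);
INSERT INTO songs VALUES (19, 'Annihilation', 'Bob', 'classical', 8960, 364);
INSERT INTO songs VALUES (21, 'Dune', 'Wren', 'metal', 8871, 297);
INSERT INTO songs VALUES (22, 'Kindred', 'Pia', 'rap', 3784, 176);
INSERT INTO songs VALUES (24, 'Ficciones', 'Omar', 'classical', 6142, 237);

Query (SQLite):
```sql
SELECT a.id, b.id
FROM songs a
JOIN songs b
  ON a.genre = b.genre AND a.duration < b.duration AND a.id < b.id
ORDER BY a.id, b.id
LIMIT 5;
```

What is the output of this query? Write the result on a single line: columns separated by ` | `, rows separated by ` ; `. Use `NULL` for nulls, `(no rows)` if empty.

4 | 6 ; 4 | 22 ; 10 | 21 ; 13 | 21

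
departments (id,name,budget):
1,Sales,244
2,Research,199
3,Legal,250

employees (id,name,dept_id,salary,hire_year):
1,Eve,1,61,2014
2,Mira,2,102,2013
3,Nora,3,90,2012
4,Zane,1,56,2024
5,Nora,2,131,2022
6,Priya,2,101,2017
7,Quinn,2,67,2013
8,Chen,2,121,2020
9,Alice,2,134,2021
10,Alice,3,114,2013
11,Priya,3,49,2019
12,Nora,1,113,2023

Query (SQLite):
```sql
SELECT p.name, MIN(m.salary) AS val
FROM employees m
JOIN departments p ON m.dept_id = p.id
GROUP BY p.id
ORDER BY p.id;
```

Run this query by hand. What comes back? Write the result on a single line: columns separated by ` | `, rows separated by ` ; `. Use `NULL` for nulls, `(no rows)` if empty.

Sales | 56 ; Research | 67 ; Legal | 49

Join each employees row to its departments via dept_id.
Group joined rows by departments.id; compute MIN(m.salary) per group.
  1: ids {1, 4, 12} → MIN(m.salary)=56
  2: ids {2, 5, 6, 7, 8, 9} → MIN(m.salary)=67
  3: ids {3, 10, 11} → MIN(m.salary)=49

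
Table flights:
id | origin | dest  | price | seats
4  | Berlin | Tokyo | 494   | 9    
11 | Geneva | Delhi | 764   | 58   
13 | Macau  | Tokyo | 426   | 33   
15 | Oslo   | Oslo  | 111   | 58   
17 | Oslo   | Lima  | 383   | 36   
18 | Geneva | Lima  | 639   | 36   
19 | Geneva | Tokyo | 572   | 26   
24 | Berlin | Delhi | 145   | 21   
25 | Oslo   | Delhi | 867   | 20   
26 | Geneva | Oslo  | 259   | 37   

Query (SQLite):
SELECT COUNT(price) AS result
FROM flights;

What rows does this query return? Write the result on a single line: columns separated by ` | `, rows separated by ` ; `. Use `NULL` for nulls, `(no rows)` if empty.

All price values: [494, 764, 426, 111, 383, 639, 572, 145, 867, 259].
COUNT(price) counts non-NULL values → 10.

10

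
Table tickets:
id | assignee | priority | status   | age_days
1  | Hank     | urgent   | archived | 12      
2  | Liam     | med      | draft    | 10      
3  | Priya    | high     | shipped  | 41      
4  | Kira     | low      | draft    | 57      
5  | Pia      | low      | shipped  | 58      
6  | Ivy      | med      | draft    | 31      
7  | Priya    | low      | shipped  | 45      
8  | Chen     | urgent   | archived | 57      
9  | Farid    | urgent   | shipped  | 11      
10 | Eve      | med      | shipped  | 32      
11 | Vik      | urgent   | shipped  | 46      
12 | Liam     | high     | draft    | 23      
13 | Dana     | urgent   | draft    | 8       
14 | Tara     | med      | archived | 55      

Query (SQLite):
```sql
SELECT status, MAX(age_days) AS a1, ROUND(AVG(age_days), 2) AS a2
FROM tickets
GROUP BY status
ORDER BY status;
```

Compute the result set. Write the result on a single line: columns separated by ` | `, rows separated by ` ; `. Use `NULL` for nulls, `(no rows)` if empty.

archived | 57 | 41.33 ; draft | 57 | 25.8 ; shipped | 58 | 38.83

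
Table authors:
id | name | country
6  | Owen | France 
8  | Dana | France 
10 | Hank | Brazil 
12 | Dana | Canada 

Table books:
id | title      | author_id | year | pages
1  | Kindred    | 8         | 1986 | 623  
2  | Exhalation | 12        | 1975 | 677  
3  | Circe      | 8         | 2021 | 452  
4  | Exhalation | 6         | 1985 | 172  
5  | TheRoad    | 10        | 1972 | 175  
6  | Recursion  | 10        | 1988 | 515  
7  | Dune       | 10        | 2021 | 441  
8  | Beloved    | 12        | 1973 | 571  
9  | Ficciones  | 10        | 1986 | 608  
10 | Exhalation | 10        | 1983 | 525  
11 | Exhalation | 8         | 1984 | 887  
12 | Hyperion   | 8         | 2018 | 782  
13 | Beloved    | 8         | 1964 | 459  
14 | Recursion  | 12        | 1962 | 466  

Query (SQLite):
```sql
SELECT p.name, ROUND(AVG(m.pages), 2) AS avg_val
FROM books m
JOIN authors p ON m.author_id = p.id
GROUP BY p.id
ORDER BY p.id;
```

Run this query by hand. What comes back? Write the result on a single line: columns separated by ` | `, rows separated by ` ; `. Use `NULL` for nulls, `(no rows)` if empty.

Join each books row to its authors via author_id.
Group joined rows by authors.id; compute ROUND(AVG(m.pages), 2) per group.
  6: ids {4} → ROUND(AVG(m.pages), 2)=172
  8: ids {1, 3, 11, 12, 13} → ROUND(AVG(m.pages), 2)=640.6
  10: ids {5, 6, 7, 9, 10} → ROUND(AVG(m.pages), 2)=452.8
  12: ids {2, 8, 14} → ROUND(AVG(m.pages), 2)=571.33

Owen | 172 ; Dana | 640.6 ; Hank | 452.8 ; Dana | 571.33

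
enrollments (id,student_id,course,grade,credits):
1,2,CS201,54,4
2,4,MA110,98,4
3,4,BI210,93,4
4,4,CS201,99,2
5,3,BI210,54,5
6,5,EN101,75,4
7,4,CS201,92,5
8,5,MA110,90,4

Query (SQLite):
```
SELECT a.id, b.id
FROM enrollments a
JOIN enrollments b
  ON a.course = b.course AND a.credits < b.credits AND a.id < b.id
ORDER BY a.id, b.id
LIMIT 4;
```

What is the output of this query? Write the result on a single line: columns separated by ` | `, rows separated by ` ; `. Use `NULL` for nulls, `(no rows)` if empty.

1 | 7 ; 3 | 5 ; 4 | 7

Pairs (a,b) with same course, a.credits < b.credits, a.id < b.id.
course groups: BI210:{3,5} CS201:{1,4,7} EN101:{6} MA110:{2,8}
Ordered by (a.id, b.id); first 4.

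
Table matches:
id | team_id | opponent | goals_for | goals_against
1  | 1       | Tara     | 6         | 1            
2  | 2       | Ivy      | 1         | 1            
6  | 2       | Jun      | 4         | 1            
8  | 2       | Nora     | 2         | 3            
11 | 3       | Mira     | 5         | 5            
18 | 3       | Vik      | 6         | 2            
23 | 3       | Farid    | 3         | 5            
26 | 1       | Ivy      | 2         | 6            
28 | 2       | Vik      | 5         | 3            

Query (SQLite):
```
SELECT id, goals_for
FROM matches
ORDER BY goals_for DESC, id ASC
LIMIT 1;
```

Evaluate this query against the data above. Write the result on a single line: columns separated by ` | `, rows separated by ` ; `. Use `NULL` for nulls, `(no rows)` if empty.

Sort by goals_for desc, tiebreak id asc: (6, id=1), (6, id=18), (5, id=11), (5, id=28) …. Take first 1.

1 | 6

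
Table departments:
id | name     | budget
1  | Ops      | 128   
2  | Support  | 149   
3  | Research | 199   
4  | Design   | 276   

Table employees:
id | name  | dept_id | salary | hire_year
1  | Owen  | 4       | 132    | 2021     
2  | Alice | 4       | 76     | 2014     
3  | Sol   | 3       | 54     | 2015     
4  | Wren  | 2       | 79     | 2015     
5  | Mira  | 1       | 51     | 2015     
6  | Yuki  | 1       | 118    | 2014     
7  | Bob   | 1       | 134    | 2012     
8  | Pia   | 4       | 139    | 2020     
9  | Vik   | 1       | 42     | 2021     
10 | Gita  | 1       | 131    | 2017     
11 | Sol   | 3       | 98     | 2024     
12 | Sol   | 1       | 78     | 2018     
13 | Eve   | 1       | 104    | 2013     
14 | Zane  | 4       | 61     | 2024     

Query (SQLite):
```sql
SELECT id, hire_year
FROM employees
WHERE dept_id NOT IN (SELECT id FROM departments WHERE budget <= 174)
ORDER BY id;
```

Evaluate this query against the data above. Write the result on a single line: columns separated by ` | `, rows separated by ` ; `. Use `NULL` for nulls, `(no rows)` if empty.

Inner query: departments.id where budget <= 174.
Outer: keep employees rows whose dept_id is not in that set.
Inner query → {1, 2}

1 | 2021 ; 2 | 2014 ; 3 | 2015 ; 8 | 2020 ; 11 | 2024 ; 14 | 2024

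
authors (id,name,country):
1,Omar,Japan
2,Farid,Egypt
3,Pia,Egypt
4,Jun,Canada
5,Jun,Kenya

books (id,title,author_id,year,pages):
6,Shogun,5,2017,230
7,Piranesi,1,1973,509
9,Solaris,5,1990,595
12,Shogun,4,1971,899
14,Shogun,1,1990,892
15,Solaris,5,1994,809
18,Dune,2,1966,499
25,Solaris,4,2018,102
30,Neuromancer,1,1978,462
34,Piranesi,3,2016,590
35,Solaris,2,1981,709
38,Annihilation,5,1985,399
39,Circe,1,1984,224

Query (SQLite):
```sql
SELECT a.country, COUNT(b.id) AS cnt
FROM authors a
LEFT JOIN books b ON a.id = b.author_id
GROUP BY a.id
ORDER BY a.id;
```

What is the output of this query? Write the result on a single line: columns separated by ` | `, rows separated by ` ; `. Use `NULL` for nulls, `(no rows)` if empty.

Japan | 4 ; Egypt | 2 ; Egypt | 1 ; Canada | 2 ; Kenya | 4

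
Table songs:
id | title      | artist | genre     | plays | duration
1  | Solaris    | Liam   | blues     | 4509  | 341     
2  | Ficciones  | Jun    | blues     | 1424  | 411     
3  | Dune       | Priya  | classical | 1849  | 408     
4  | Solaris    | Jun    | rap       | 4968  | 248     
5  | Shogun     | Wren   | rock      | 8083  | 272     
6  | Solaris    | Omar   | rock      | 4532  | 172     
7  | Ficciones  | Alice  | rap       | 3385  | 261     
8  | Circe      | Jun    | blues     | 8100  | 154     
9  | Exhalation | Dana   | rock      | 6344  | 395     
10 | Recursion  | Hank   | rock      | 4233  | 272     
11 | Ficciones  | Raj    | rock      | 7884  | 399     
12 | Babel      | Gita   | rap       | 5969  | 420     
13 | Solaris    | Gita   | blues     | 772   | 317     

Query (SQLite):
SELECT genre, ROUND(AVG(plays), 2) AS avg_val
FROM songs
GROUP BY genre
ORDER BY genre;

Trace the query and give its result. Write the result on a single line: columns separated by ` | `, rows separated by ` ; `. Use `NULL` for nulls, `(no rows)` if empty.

blues | 3701.25 ; classical | 1849 ; rap | 4774 ; rock | 6215.2

Partition songs by genre; compute ROUND(AVG(plays), 2) within each group.
  blues: ids {1, 2, 8, 13} → ROUND(AVG(plays), 2)=3701.25
  classical: ids {3} → ROUND(AVG(plays), 2)=1849
  rap: ids {4, 7, 12} → ROUND(AVG(plays), 2)=4774
  rock: ids {5, 6, 9, 10, 11} → ROUND(AVG(plays), 2)=6215.2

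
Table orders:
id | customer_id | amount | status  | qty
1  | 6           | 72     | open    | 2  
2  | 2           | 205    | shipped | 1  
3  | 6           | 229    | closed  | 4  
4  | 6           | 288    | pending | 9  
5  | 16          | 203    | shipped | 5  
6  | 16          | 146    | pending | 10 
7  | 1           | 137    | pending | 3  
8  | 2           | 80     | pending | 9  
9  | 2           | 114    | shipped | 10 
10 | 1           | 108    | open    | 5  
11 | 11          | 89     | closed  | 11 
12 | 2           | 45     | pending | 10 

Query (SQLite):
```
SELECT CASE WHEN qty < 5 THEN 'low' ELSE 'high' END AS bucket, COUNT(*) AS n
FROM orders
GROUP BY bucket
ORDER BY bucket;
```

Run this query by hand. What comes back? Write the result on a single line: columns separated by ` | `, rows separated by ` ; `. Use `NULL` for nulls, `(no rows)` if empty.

high | 8 ; low | 4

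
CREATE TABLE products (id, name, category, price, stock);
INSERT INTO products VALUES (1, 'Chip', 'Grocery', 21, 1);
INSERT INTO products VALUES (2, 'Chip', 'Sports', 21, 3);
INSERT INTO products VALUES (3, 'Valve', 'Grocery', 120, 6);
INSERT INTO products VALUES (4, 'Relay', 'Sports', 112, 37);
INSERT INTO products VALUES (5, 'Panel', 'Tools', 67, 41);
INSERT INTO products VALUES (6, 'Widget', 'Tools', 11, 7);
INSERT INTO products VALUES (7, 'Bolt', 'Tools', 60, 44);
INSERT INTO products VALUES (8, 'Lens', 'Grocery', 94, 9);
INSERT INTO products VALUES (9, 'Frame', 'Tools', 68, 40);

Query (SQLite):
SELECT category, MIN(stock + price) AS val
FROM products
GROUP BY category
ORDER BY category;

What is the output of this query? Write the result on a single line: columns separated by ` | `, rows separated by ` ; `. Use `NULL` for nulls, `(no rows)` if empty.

Grocery | 22 ; Sports | 24 ; Tools | 18

For each row compute stock + price.
Group by category; take MIN of the expression per group.
  Grocery: ids {1, 3, 8} → MIN(stock + price)=22
  Sports: ids {2, 4} → MIN(stock + price)=24
  Tools: ids {5, 6, 7, 9} → MIN(stock + price)=18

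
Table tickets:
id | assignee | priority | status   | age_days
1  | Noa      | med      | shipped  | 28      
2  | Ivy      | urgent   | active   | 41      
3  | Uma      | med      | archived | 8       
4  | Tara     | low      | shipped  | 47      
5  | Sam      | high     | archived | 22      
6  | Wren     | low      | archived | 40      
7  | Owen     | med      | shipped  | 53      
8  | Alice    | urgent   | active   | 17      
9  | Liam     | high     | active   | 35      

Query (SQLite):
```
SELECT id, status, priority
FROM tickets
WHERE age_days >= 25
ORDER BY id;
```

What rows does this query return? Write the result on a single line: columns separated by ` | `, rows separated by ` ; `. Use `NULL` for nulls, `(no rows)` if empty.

1 | shipped | med ; 2 | active | urgent ; 4 | shipped | low ; 6 | archived | low ; 7 | shipped | med ; 9 | active | high

age_days >= 25: ids {1, 2, 4, 6, 7, 9}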